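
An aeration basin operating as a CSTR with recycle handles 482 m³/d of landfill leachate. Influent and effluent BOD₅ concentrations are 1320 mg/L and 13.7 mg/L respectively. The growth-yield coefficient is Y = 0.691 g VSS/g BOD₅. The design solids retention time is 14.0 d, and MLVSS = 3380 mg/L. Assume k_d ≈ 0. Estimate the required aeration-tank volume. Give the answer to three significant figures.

With k_d = 0 the design equation reduces to V = Y Q (S₀−S) θ_c / X = 0.691 × 482 × (1320 − 13.7) × 14.0 / 3380 = 1802 m³.

V ≈ 1800 m³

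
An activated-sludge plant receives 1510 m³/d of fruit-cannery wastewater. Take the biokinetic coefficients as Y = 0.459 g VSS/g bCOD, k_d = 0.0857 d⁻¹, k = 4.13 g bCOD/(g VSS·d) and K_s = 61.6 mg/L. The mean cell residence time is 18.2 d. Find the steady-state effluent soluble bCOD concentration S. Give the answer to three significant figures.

S ≈ 4.94 mg/L

Effluent substrate depends only on kinetics and SRT: S = K_s(1 + k_d θ_c) / [θ_c(Yk − k_d) − 1] = 61.6 × (1 + 0.0857 × 18.2) / [18.2 × (0.459 × 4.13 − 0.0857) − 1] = 157.7 / 31.94 = 4.937 mg/L.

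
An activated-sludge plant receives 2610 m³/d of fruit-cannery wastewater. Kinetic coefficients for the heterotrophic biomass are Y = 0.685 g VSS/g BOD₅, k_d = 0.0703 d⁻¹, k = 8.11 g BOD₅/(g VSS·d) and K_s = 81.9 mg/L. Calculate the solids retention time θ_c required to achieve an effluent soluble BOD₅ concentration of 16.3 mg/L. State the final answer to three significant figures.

From 1/θ_c = Y·k·S/(K_s + S) − k_d: Y·k·S/(K_s+S) = 0.685 × 8.11 × 16.3 / (81.9 + 16.3) = 0.9221 d⁻¹.
Then 1/θ_c = μ − k_d = 0.9221 − 0.0703 = 0.8518 d⁻¹, giving θ_c = 1.174 d.

θ_c ≈ 1.17 d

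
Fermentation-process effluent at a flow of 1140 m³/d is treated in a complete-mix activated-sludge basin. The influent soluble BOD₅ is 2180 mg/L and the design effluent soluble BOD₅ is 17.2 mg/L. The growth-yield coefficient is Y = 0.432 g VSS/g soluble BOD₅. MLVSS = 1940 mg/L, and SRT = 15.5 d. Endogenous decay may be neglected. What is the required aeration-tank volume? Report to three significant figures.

V ≈ 8510 m³

With k_d = 0 the design equation reduces to V = Y Q (S₀−S) θ_c / X = 0.432 × 1140 × (2180 − 17.2) × 15.5 / 1940 = 8510 m³.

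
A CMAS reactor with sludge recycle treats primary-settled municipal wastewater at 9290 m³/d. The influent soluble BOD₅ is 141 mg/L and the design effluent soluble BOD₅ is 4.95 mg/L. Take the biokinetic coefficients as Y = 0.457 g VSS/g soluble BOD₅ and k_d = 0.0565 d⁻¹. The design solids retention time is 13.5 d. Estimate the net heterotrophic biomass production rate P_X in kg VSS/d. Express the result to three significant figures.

P_X ≈ 328 kg VSS/d

The observed yield is Y_obs = Y/(1 + k_d·θ_c) = 0.457 / (1 + 0.0565 × 13.5) = 0.457 / 1.763 = 0.2593 g VSS per g soluble BOD₅ removed.
Q·(S₀ − S) = 9290 × (141 − 4.95) × 10⁻³ = 1264 kg/d removed.
Net biomass production P_X = Y_obs × Q·(S₀ − S) = 0.2593 × 1264 = 327.7 kg VSS/d.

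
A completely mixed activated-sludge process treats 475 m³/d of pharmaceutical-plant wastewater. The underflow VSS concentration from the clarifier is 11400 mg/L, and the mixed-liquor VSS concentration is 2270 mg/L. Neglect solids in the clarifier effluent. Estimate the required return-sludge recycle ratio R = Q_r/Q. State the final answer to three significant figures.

R ≈ 0.249

R = Q_r/Q = X/(X_r − X) = 2270 / (11400 − 2270) = 0.2486.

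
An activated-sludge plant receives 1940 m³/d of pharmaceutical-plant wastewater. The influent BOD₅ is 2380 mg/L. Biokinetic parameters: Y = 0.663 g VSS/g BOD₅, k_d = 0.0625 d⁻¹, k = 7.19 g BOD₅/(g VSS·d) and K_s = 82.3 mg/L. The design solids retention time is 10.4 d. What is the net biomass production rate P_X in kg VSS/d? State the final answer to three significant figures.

P_X ≈ 1850 kg VSS/d

For a completely mixed reactor with recycle the Lawrence–McCarty relation gives S = K_s·(1 + k_d·θ_c) / [θ_c·(Y·k − k_d) − 1] = 82.3 × (1 + 0.0625 × 10.4) / [10.4 × (0.663 × 7.19 − 0.0625) − 1] = 135.8 / 47.93 = 2.833 mg/L.
Correct the yield for decay: Y_obs = Y/(1 + k_d θ_c) = 0.663 / (1 + 0.0625 × 10.4) = 0.663 / 1.650 = 0.4018.
ΔS = 2380 − 2.83 = 2377 mg/L, so the substrate removal rate is 1940 × 2377/1000 = 4612 kg BOD₅/d.
Net biomass production P_X = Y_obs × Q·(S₀ − S) = 0.4018 × 4612 = 1853 kg VSS/d.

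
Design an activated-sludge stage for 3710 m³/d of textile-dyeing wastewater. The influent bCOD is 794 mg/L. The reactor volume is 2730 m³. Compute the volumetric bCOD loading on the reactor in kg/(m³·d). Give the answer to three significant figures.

L_v ≈ 1.08 kg bCOD/(m³·d)

Applied bCOD load per unit volume = Q·S₀/V = (3710 × 794/1000)/2730 = 1.079 kg bCOD·m⁻³·d⁻¹.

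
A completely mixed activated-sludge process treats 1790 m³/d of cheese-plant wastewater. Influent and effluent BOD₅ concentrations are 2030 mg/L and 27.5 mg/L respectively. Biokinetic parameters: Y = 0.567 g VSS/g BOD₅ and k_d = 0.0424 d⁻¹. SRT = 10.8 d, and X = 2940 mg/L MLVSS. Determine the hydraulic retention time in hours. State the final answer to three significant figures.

τ ≈ 68.7 h

Rearranging the biomass balance for a CMAS with decay, V = Y·Q·ΔS·θ_c / [X·(1+k_d θ_c)] = 0.567 × 1790 × (2030 − 27.5) × 10.8 / [2940 × (1 + 0.0424 × 10.8)] = 2.19×10^7 / 4286 = 5121 m³.
Hydraulic retention time τ = V/Q = 5121 / 1790 = 2.861 d = 68.66 h.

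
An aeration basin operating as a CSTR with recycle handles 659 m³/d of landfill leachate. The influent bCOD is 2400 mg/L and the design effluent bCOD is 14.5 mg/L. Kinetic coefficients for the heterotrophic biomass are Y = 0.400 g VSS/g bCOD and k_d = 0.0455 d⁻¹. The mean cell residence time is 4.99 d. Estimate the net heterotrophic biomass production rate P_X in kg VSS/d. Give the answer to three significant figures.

P_X ≈ 512 kg VSS/d

Observed yield with endogenous decay: Y_obs = Y / (1 + k_d·θ_c) = 0.400 / (1 + 0.0455 × 4.99) = 0.400 / 1.227 = 0.3260 g VSS/g bCOD.
Substrate removed = Q·(S₀ − S) = 659 m³/d × (2400 − 14.5) g/m³ = 1.57×10^6 g/d = 1572 kg/d.
So the net sludge growth is P_X = 0.3260 × 1572 = 512.5 kg VSS/d.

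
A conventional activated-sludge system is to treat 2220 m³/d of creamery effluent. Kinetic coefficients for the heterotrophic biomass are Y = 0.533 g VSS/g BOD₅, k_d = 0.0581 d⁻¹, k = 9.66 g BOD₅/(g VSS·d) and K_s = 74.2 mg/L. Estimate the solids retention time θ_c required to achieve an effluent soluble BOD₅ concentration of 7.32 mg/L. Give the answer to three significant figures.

θ_c ≈ 2.47 d

Specific growth rate at S = 7.32 mg/L: μ = YkS/(K_s+S) = 0.533·9.66·7.32/(74.2+7.32) = 0.4623 d⁻¹.
θ_c = 1/(μ − k_d) = 1/(0.4623 − 0.0581) = 1/0.4042 = 2.474 d.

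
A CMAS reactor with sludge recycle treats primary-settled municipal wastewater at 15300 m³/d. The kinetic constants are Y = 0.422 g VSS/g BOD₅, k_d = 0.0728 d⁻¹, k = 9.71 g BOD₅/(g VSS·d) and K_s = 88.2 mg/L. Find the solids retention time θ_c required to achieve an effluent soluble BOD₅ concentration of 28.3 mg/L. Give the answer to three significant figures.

θ_c ≈ 1.08 d

At the target effluent, Y k S/(K_s+S) = 0.422×9.71×28.3/116.5 = 0.9954 d⁻¹.
Then 1/θ_c = μ − k_d = 0.9954 − 0.0728 = 0.9226 d⁻¹, giving θ_c = 1.084 d.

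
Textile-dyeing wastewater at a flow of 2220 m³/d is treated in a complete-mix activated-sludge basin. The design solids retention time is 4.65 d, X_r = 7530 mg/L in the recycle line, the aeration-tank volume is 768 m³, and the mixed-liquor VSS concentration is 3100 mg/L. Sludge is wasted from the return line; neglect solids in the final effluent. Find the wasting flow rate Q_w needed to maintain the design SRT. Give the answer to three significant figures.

Q_w ≈ 68.0 m³/d

Wasting from the return line (neglecting effluent solids): Q_w = V·X / (θ_c·X_r) = 768.0 × 3100 / (4.65 × 7530) = 67.99 m³/d.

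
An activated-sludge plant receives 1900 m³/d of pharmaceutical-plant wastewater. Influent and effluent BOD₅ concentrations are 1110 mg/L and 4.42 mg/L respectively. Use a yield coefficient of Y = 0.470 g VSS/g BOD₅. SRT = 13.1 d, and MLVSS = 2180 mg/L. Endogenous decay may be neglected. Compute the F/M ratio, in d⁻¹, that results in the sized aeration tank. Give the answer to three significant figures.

V·X = Y·Q·ΔS·θ_c gives V = 0.470 × 1900 × (1110 − 4.42) × 13.1 / 2180 = 5933 m³.
Food-to-microorganism ratio F/M = Q S₀ / (V X) = 1900 × 1110 / (5933 × 2180) = 0.1631 d⁻¹.

F/M ≈ 0.163 d⁻¹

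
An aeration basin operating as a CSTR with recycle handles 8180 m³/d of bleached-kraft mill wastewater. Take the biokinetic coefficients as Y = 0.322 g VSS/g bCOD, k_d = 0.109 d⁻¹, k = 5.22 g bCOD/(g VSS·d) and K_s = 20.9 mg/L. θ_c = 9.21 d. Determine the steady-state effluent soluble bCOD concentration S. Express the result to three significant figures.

Effluent substrate depends only on kinetics and SRT: S = K_s(1 + k_d θ_c) / [θ_c(Yk − k_d) − 1] = 20.9 × (1 + 0.109 × 9.21) / [9.21 × (0.322 × 5.22 − 0.109) − 1] = 41.88 / 13.48 = 3.108 mg/L.

S ≈ 3.11 mg/L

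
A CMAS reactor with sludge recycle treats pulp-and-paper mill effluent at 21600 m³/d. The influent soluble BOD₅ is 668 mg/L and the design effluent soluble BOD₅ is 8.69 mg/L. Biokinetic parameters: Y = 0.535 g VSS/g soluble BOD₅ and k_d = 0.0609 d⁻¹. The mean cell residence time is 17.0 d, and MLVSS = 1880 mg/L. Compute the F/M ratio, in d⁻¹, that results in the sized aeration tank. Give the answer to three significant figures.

F/M ≈ 0.227 d⁻¹

Rearranging the biomass balance for a CMAS with decay, V = Y·Q·ΔS·θ_c / [X·(1+k_d θ_c)] = 0.535 × 21600 × (668 − 8.69) × 17.0 / [1880 × (1 + 0.0609 × 17.0)] = 1.3×10^8 / 3826 = 33850 m³.
Food-to-microorganism ratio F/M = Q S₀ / (V X) = 21600 × 668 / (33850 × 1880) = 0.2267 d⁻¹.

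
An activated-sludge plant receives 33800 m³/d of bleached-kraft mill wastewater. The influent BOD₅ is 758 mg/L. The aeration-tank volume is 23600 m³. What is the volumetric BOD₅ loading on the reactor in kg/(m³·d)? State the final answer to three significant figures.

L_v ≈ 1.09 kg BOD₅/(m³·d)

Applied BOD₅ load per unit volume = Q·S₀/V = (33800 × 758/1000)/23600 = 1.086 kg BOD₅·m⁻³·d⁻¹.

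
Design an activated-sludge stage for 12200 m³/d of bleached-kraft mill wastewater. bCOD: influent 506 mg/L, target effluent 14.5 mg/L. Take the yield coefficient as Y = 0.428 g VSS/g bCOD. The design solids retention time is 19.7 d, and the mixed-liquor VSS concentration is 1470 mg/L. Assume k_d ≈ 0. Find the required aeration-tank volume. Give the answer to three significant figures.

With k_d = 0 the design equation reduces to V = Y Q (S₀−S) θ_c / X = 0.428 × 12200 × (506 − 14.5) × 19.7 / 1470 = 34393 m³.

V ≈ 34400 m³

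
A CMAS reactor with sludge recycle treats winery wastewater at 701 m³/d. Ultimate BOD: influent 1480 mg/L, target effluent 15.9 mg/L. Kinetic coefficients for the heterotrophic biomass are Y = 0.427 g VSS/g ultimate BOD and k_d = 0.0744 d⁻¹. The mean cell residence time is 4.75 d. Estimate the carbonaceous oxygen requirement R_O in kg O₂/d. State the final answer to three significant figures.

R_O ≈ 567 kg O₂/d

Y_obs = Y / (1 + k_d θ_c) = 0.427 / (1 + 0.0744 × 4.75) = 0.427 / 1.353 = 0.3155.
Substrate removed = Q·(S₀ − S) = 701 m³/d × (1480 − 15.9) g/m³ = 1.03×10^6 g/d = 1026 kg/d.
P_X = Y_obs·Q·(S₀ − S) = 0.3155 × 1026 = 323.8 kg VSS/d.
Carbonaceous O₂ demand = substrate oxidised − cell-mass equivalent = 1026 − 1.42 × 323.8 = 566.5 kg O₂/d.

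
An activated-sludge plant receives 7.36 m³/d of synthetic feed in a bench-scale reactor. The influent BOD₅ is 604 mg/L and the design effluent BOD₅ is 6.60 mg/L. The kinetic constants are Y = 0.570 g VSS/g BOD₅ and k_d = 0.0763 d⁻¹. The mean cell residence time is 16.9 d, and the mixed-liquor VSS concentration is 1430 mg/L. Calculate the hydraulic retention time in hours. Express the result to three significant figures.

τ ≈ 42.2 h

Steady-state biomass mass balance: V·X·(1 + k_d·θ_c) = Y·Q·(S₀ − S)·θ_c, so V = 0.570 × 7.36 × (604 − 6.60) × 16.9 / [1430 × (1 + 0.0763 × 16.9)] = 4.24×10^4 / 3274 = 12.94 m³.
τ = V/Q = 12.94/7.36 = 1.758 d, or 42.19 h.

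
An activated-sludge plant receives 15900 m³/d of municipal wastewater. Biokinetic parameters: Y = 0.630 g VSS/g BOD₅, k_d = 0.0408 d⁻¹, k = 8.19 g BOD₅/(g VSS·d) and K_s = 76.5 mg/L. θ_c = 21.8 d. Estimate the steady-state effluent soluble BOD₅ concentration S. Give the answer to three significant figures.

From the Monod/SRT balance for a CMAS, S = K_s·(1+k_d θ_c)/[θ_c·(Y k − k_d) − 1] = 76.5 × (1 + 0.0408 × 21.8) / [21.8 × (0.630 × 8.19 − 0.0408) − 1] = 144.5 / 110.6 = 1.307 mg/L.

S ≈ 1.31 mg/L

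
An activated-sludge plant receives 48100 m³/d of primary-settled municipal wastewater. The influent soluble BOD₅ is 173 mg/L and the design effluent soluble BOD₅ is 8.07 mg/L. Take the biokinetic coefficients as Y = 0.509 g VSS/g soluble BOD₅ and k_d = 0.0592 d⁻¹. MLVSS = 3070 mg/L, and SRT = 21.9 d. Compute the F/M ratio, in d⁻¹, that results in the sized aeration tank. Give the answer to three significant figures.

F/M ≈ 0.216 d⁻¹

From the SRT design equation V = Y Q (S₀−S) θ_c / [X (1 + k_d θ_c)] = 0.509 × 48100 × (173 − 8.07) × 21.9 / [3070 × (1 + 0.0592 × 21.9)] = 8.84×10^7 / 7050 = 12543 m³.
F/M = applied load / biomass = Q·S₀/(V·X) = 48100 × 173 / (12543 × 3070) = 0.2161 d⁻¹.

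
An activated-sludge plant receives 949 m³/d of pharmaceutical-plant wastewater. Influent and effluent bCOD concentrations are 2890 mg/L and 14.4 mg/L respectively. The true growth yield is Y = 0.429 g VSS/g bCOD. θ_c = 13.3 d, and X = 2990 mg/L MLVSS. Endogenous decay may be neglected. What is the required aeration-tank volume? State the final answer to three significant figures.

V·X = Y·Q·ΔS·θ_c gives V = 0.429 × 949 × (2890 − 14.4) × 13.3 / 2990 = 5208 m³.

V ≈ 5210 m³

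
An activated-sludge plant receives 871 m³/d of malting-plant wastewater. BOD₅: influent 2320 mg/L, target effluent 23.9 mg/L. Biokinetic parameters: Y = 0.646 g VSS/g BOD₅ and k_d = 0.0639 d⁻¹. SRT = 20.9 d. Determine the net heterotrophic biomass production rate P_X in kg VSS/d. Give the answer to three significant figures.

Correct the yield for decay: Y_obs = Y/(1 + k_d θ_c) = 0.646 / (1 + 0.0639 × 20.9) = 0.646 / 2.336 = 0.2766.
Mass of BOD₅ removed per day: Q(S₀ − S) = 871 × 2296 g/m³ = 2000 kg/d.
Net biomass production P_X = Y_obs × Q·(S₀ − S) = 0.2766 × 2000 = 553.2 kg VSS/d.

P_X ≈ 553 kg VSS/d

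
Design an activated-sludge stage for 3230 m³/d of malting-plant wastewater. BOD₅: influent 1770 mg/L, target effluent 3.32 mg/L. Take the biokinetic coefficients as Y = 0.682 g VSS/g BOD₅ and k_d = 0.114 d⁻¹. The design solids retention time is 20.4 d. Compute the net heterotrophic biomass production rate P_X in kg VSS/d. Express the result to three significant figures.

Y_obs = Y / (1 + k_d θ_c) = 0.682 / (1 + 0.114 × 20.4) = 0.682 / 3.326 = 0.2051.
Substrate removed = Q·(S₀ − S) = 3230 m³/d × (1770 − 3.32) g/m³ = 5.71×10^6 g/d = 5706 kg/d.
Biomass produced: P_X = Y_obs·Q·ΔS = 0.2051 × 5706 ≈ 1170 kg VSS/d.

P_X ≈ 1170 kg VSS/d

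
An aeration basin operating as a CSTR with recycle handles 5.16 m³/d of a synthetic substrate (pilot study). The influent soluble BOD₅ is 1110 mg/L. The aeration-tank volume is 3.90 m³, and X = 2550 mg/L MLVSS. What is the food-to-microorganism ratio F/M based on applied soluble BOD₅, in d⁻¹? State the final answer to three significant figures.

F/M ≈ 0.576 d⁻¹

F/M = applied load / biomass = Q·S₀/(V·X) = 5.16 × 1110 / (3.900 × 2550) = 0.5759 d⁻¹.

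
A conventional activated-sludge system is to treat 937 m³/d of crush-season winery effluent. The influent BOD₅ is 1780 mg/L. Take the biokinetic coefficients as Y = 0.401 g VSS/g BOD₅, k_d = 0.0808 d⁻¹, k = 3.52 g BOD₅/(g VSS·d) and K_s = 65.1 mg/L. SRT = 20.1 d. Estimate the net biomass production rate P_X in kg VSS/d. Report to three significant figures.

P_X ≈ 254 kg VSS/d

From the Monod/SRT balance for a CMAS, S = K_s·(1+k_d θ_c)/[θ_c·(Y k − k_d) − 1] = 65.1 × (1 + 0.0808 × 20.1) / [20.1 × (0.401 × 3.52 − 0.0808) − 1] = 170.8 / 25.75 = 6.635 mg/L.
Y_obs = Y / (1 + k_d θ_c) = 0.401 / (1 + 0.0808 × 20.1) = 0.401 / 2.624 = 0.1528.
Mass of BOD₅ removed per day: Q(S₀ − S) = 937 × 1773 g/m³ = 1662 kg/d.
P_X = Y_obs · Q(S₀ − S) = 0.1528 × 1662 = 253.9 kg VSS/d.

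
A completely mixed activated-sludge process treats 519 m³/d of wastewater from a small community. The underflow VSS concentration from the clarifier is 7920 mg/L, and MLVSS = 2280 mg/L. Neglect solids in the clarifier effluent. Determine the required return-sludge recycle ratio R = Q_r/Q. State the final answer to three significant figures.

R ≈ 0.404

Solids balance on the clarifier gives (1+R)X = R·X_r, so R = X/(X_r − X) = 2280 / (7920 − 2280) = 0.4043.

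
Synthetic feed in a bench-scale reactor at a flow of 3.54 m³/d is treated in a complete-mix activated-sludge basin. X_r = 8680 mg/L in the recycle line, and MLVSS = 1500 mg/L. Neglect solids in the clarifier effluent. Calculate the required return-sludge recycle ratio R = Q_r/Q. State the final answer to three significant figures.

R ≈ 0.209

Solids balance on the clarifier gives (1+R)X = R·X_r, so R = X/(X_r − X) = 1500 / (8680 − 1500) = 0.2089.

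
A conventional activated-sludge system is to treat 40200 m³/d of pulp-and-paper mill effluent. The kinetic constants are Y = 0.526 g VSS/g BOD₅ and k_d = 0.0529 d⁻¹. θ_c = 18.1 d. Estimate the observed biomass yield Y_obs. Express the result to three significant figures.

Y_obs ≈ 0.269 g VSS/g BOD₅

Y_obs = Y / (1 + k_d θ_c) = 0.526 / (1 + 0.0529 × 18.1) = 0.526 / 1.957 = 0.2687.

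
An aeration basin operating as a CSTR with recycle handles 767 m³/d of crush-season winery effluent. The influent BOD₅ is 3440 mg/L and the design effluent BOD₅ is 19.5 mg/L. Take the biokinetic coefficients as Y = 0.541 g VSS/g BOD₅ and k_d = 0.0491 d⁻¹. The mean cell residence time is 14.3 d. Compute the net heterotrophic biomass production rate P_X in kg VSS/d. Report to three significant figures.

P_X ≈ 834 kg VSS/d

Observed yield with endogenous decay: Y_obs = Y / (1 + k_d·θ_c) = 0.541 / (1 + 0.0491 × 14.3) = 0.541 / 1.702 = 0.3178 g VSS/g BOD₅.
ΔS = 3440 − 19.5 = 3420 mg/L, so the substrate removal rate is 767 × 3420/1000 = 2624 kg BOD₅/d.
P_X = Y_obs · Q(S₀ − S) = 0.3178 × 2624 = 833.9 kg VSS/d.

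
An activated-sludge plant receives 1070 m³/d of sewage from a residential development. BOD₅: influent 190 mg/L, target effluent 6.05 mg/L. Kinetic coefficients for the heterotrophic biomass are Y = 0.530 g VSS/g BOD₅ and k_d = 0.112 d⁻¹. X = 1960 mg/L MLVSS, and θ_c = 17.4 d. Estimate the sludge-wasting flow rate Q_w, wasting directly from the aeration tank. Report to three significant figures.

Q_w ≈ 18.0 m³/d

Steady-state biomass mass balance: V·X·(1 + k_d·θ_c) = Y·Q·(S₀ − S)·θ_c, so V = 0.530 × 1070 × (190 − 6.05) × 17.4 / [1960 × (1 + 0.112 × 17.4)] = 1.82×10^6 / 5780 = 314.1 m³.
For wasting at MLVSS concentration, Q_w = V/θ_c = 314.1/17.4 = 18.05 m³/d.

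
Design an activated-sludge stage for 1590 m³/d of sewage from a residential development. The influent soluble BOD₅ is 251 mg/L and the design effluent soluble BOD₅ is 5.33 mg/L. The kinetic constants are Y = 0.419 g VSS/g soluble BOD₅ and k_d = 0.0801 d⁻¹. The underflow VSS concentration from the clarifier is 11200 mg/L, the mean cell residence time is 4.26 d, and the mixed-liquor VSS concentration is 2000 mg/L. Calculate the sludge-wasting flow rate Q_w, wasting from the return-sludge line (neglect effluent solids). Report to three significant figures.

Rearranging the biomass balance for a CMAS with decay, V = Y·Q·ΔS·θ_c / [X·(1+k_d θ_c)] = 0.419 × 1590 × (251 − 5.33) × 4.26 / [2000 × (1 + 0.0801 × 4.26)] = 6.97×10^5 / 2682 = 259.9 m³.
θ_c = V·X/(Q_w·X_r) when wasting from the recycle, so Q_w = V·X/(θ_c·X_r) = 259.9 × 2000 / (4.26 × 11200) = 10.90 m³/d.

Q_w ≈ 10.9 m³/d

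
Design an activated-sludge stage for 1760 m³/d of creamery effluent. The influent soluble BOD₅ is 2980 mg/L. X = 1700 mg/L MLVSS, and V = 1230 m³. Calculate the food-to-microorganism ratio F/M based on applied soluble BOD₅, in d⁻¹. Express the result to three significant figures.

F/M ≈ 2.51 d⁻¹

F/M = applied load / biomass = Q·S₀/(V·X) = 1760 × 2980 / (1230 × 1700) = 2.508 d⁻¹.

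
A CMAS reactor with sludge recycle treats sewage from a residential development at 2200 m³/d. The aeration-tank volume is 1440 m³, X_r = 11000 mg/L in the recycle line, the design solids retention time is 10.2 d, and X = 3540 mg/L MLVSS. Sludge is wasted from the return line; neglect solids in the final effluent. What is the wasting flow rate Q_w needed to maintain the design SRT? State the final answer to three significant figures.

Wasting from the return line (neglecting effluent solids): Q_w = V·X / (θ_c·X_r) = 1440 × 3540 / (10.2 × 11000) = 45.43 m³/d.

Q_w ≈ 45.4 m³/d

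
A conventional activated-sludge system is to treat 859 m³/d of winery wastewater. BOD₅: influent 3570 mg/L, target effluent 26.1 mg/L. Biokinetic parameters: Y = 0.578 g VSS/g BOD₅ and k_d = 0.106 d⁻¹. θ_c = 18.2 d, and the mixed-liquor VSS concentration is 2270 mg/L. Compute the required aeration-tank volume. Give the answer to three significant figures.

Steady-state biomass mass balance: V·X·(1 + k_d·θ_c) = Y·Q·(S₀ − S)·θ_c, so V = 0.578 × 859 × (3570 − 26.1) × 18.2 / [2270 × (1 + 0.106 × 18.2)] = 3.2×10^7 / 6649 = 4816 m³.

V ≈ 4820 m³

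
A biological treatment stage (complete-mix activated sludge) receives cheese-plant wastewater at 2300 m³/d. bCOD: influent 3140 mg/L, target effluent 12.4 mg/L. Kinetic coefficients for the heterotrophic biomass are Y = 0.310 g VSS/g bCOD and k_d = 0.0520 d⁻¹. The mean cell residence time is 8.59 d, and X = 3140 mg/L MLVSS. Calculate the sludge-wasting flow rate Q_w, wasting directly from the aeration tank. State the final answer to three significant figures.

Rearranging the biomass balance for a CMAS with decay, V = Y·Q·ΔS·θ_c / [X·(1+k_d θ_c)] = 0.310 × 2300 × (3140 − 12.4) × 8.59 / [3140 × (1 + 0.0520 × 8.59)] = 1.92×10^7 / 4543 = 4217 m³.
Wasting from the aeration tank: Q_w = V / θ_c = 4217 / 8.59 = 490.9 m³/d.

Q_w ≈ 491 m³/d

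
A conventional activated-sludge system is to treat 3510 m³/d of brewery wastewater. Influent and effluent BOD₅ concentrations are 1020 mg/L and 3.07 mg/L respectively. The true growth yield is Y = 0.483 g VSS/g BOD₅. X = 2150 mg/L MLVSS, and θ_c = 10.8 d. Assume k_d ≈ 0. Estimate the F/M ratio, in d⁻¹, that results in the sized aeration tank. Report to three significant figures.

F/M ≈ 0.192 d⁻¹

With k_d = 0 the design equation reduces to V = Y Q (S₀−S) θ_c / X = 0.483 × 3510 × (1020 − 3.07) × 10.8 / 2150 = 8660 m³.
Food-to-microorganism ratio F/M = Q S₀ / (V X) = 3510 × 1020 / (8660 × 2150) = 0.1923 d⁻¹.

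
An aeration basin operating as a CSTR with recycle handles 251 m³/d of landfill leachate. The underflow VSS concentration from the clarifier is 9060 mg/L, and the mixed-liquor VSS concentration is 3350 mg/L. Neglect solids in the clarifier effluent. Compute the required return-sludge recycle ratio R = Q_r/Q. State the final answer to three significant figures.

R ≈ 0.587

Solids balance on the clarifier gives (1+R)X = R·X_r, so R = X/(X_r − X) = 3350 / (9060 − 3350) = 0.5867.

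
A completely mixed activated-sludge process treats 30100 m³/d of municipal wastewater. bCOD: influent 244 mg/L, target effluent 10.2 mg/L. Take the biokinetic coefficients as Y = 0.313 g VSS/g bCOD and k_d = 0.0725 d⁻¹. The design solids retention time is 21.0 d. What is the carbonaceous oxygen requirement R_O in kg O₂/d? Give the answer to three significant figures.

Correct the yield for decay: Y_obs = Y/(1 + k_d θ_c) = 0.313 / (1 + 0.0725 × 21.0) = 0.313 / 2.522 = 0.1241.
ΔS = 244 − 10.2 = 233.8 mg/L, so the substrate removal rate is 30100 × 233.8/1000 = 7037 kg bCOD/d.
Net sludge production P_X = 0.1241 × 7037 = 873.2 kg VSS/d.
R_O = Q·ΔS − 1.42 P_X = 7037 − 1240 = 5797 kg O₂/d.

R_O ≈ 5800 kg O₂/d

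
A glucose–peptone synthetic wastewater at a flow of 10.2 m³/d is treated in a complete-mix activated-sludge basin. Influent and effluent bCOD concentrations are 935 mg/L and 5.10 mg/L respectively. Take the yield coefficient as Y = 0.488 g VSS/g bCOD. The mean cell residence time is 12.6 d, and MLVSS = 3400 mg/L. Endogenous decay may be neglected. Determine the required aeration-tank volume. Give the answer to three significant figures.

Biomass mass balance (decay neglected): V·X = Y·Q·(S₀ − S)·θ_c, so V = 0.488 × 10.2 × (935 − 5.10) × 12.6 / 3400 = 17.15 m³.

V ≈ 17.2 m³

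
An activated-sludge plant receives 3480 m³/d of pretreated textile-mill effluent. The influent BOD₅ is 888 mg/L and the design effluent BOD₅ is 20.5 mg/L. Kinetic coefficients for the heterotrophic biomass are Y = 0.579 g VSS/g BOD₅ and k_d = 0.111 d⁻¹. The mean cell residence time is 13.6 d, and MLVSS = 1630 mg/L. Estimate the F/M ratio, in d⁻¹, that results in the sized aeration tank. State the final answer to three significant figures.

Steady-state biomass mass balance: V·X·(1 + k_d·θ_c) = Y·Q·(S₀ − S)·θ_c, so V = 0.579 × 3480 × (888 − 20.5) × 13.6 / [1630 × (1 + 0.111 × 13.6)] = 2.38×10^7 / 4091 = 5811 m³.
Food-to-microorganism ratio F/M = Q S₀ / (V X) = 3480 × 888 / (5811 × 1630) = 0.3262 d⁻¹.

F/M ≈ 0.326 d⁻¹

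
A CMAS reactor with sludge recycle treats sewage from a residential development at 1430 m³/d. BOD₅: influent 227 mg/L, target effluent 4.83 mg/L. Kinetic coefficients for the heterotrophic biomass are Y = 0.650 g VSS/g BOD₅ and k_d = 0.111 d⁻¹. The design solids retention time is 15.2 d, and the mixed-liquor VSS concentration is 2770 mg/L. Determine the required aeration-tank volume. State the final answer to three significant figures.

Rearranging the biomass balance for a CMAS with decay, V = Y·Q·ΔS·θ_c / [X·(1+k_d θ_c)] = 0.650 × 1430 × (227 − 4.83) × 15.2 / [2770 × (1 + 0.111 × 15.2)] = 3.14×10^6 / 7444 = 421.7 m³.

V ≈ 422 m³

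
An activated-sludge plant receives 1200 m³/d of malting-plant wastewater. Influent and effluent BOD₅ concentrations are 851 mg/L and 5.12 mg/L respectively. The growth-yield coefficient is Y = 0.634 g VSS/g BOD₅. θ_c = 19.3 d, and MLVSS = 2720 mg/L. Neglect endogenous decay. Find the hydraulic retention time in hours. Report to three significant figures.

τ ≈ 91.3 h

V·X = Y·Q·ΔS·θ_c gives V = 0.634 × 1200 × (851 − 5.12) × 19.3 / 2720 = 4566 m³.
τ = V/Q = 4566/1200 = 3.805 d, or 91.33 h.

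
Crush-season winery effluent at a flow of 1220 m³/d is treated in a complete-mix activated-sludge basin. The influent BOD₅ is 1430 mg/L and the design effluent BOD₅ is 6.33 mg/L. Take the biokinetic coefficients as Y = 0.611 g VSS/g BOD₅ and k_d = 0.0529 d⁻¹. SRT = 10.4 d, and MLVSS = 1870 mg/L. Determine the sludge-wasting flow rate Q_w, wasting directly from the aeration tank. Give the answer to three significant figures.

Q_w ≈ 366 m³/d

Steady-state biomass mass balance: V·X·(1 + k_d·θ_c) = Y·Q·(S₀ − S)·θ_c, so V = 0.611 × 1220 × (1430 − 6.33) × 10.4 / [1870 × (1 + 0.0529 × 10.4)] = 1.1×10^7 / 2899 = 3807 m³.
Wasting from the aeration tank: Q_w = V / θ_c = 3807 / 10.4 = 366.1 m³/d.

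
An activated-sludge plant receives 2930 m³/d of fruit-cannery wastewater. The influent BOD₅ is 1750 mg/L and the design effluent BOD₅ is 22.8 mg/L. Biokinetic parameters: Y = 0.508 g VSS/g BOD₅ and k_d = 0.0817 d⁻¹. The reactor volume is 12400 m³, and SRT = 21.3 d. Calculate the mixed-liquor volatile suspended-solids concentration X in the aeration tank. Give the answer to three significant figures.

X ≈ 1610 mg/L

X = Y·Q·ΔS·θ_c / [V·(1 + k_d θ_c)] = 0.508 × 2930 × (1750 − 22.8) × 21.3 / [12400 × (1 + 0.0817 × 21.3)] = 1612 mg/L.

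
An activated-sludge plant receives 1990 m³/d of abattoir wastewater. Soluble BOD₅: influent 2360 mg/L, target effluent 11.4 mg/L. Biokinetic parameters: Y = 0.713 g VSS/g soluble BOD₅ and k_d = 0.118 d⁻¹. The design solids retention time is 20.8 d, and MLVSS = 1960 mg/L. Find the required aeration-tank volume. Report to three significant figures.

V ≈ 10200 m³

Rearranging the biomass balance for a CMAS with decay, V = Y·Q·ΔS·θ_c / [X·(1+k_d θ_c)] = 0.713 × 1990 × (2360 − 11.4) × 20.8 / [1960 × (1 + 0.118 × 20.8)] = 6.93×10^7 / 6771 = 10237 m³.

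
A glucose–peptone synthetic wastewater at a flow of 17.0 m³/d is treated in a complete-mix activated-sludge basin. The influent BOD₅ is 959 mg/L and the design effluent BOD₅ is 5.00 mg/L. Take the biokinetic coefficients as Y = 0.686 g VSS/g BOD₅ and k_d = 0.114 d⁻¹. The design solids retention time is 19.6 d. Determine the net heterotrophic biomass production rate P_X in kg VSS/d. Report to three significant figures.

P_X ≈ 3.44 kg VSS/d

Correct the yield for decay: Y_obs = Y/(1 + k_d θ_c) = 0.686 / (1 + 0.114 × 19.6) = 0.686 / 3.234 = 0.2121.
ΔS = 959 − 5.00 = 954.0 mg/L, so the substrate removal rate is 17.0 × 954.0/1000 = 16.22 kg BOD₅/d.
Net biomass production P_X = Y_obs × Q·(S₀ − S) = 0.2121 × 16.22 = 3.440 kg VSS/d.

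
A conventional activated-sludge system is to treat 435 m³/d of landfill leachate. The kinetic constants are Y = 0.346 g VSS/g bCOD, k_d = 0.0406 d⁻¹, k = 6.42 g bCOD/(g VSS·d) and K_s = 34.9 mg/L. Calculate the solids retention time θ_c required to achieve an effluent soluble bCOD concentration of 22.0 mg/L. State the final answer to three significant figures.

At the target effluent, Y k S/(K_s+S) = 0.346×6.42×22.0/56.90 = 0.8589 d⁻¹.
Then 1/θ_c = μ − k_d = 0.8589 − 0.0406 = 0.8183 d⁻¹, giving θ_c = 1.222 d.

θ_c ≈ 1.22 d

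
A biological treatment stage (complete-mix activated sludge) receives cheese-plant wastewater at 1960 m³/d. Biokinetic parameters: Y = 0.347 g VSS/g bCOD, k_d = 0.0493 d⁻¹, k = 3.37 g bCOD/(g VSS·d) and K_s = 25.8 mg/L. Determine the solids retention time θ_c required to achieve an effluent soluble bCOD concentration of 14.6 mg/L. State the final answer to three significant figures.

At the target effluent, Y k S/(K_s+S) = 0.347×3.37×14.6/40.40 = 0.4226 d⁻¹.
1/θ_c = 0.4226 − 0.0493 = 0.3733 d⁻¹, so θ_c = 2.679 d.

θ_c ≈ 2.68 d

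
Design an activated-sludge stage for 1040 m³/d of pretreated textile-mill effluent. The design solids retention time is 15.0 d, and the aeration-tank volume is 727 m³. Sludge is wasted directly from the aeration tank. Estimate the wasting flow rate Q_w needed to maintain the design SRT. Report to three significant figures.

Q_w ≈ 48.5 m³/d

With mixed-liquor wasting, θ_c = V/Q_w, so Q_w = V/θ_c = 727.0/15.0 = 48.47 m³/d.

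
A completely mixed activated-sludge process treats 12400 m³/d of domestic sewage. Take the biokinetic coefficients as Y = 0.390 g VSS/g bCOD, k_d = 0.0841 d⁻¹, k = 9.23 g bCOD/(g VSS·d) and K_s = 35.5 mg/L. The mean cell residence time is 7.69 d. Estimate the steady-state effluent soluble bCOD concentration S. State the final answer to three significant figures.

Effluent substrate depends only on kinetics and SRT: S = K_s(1 + k_d θ_c) / [θ_c(Yk − k_d) − 1] = 35.5 × (1 + 0.0841 × 7.69) / [7.69 × (0.390 × 9.23 − 0.0841) − 1] = 58.46 / 26.03 = 2.245 mg/L.

S ≈ 2.25 mg/L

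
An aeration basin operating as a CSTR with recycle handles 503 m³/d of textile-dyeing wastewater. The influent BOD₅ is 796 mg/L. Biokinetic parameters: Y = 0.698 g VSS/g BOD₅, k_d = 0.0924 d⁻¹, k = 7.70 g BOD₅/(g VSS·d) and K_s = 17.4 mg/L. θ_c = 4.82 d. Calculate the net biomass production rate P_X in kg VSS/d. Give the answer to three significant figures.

P_X ≈ 193 kg VSS/d

From the Monod/SRT balance for a CMAS, S = K_s·(1+k_d θ_c)/[θ_c·(Y k − k_d) − 1] = 17.4 × (1 + 0.0924 × 4.82) / [4.82 × (0.698 × 7.70 − 0.0924) − 1] = 25.15 / 24.46 = 1.028 mg/L.
The observed yield is Y_obs = Y/(1 + k_d·θ_c) = 0.698 / (1 + 0.0924 × 4.82) = 0.698 / 1.445 = 0.4829 g VSS per g BOD₅ removed.
ΔS = 796 − 1.03 = 795.0 mg/L, so the substrate removal rate is 503 × 795.0/1000 = 399.9 kg BOD₅/d.
Net biomass production P_X = Y_obs × Q·(S₀ − S) = 0.4829 × 399.9 = 193.1 kg VSS/d.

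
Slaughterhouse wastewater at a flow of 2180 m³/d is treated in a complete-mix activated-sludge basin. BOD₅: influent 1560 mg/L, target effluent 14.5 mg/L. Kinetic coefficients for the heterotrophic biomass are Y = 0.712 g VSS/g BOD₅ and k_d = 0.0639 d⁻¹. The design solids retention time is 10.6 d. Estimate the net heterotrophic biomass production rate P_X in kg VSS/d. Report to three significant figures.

Correct the yield for decay: Y_obs = Y/(1 + k_d θ_c) = 0.712 / (1 + 0.0639 × 10.6) = 0.712 / 1.677 = 0.4245.
Mass of BOD₅ removed per day: Q(S₀ − S) = 2180 × 1546 g/m³ = 3369 kg/d.
Net biomass production P_X = Y_obs × Q·(S₀ − S) = 0.4245 × 3369 = 1430 kg VSS/d.

P_X ≈ 1430 kg VSS/d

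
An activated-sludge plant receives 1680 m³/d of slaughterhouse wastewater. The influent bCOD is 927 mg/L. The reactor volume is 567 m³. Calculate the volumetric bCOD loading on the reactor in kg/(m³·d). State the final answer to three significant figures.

L_v ≈ 2.75 kg bCOD/(m³·d)

Volumetric loading L_v = Q·S₀ / V = 1680 × 927 g/m³ / 567.0 m³ = 2747 g/(m³·d) = 2.747 kg bCOD/(m³·d).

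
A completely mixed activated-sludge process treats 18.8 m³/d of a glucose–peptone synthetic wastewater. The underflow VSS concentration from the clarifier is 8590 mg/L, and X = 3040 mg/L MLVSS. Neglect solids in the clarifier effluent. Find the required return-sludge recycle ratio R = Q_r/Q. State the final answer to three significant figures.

R = Q_r/Q = X/(X_r − X) = 3040 / (8590 − 3040) = 0.5477.

R ≈ 0.548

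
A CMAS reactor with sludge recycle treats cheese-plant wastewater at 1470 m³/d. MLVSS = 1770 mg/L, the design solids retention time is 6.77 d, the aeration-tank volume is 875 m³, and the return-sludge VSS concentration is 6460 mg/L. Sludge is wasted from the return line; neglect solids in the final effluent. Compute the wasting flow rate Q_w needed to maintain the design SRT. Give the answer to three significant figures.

θ_c = V·X/(Q_w·X_r) when wasting from the recycle, so Q_w = V·X/(θ_c·X_r) = 875.0 × 1770 / (6.77 × 6460) = 35.41 m³/d.

Q_w ≈ 35.4 m³/d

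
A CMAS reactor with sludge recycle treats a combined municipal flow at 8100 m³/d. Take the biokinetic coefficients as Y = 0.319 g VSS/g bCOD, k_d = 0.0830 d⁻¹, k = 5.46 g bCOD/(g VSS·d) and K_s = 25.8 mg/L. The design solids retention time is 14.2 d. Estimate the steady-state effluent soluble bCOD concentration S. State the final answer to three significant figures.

For a completely mixed reactor with recycle the Lawrence–McCarty relation gives S = K_s·(1 + k_d·θ_c) / [θ_c·(Y·k − k_d) − 1] = 25.8 × (1 + 0.0830 × 14.2) / [14.2 × (0.319 × 5.46 − 0.0830) − 1] = 56.21 / 22.55 = 2.492 mg/L.

S ≈ 2.49 mg/L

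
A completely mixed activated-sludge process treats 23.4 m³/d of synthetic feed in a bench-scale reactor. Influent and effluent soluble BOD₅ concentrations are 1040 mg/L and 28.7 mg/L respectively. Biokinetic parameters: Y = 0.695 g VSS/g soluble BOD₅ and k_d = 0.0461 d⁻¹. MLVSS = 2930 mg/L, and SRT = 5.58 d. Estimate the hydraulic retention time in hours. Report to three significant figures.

Rearranging the biomass balance for a CMAS with decay, V = Y·Q·ΔS·θ_c / [X·(1+k_d θ_c)] = 0.695 × 23.4 × (1040 − 28.7) × 5.58 / [2930 × (1 + 0.0461 × 5.58)] = 9.18×10^4 / 3684 = 24.91 m³.
τ = V/Q = 24.91/23.4 = 1.065 d, or 25.55 h.

τ ≈ 25.6 h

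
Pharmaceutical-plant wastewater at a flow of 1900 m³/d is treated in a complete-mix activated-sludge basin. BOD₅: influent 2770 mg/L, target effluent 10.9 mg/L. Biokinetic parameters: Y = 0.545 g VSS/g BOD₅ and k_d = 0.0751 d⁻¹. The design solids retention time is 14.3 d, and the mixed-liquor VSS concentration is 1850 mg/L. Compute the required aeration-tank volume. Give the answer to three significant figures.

V ≈ 10600 m³

Rearranging the biomass balance for a CMAS with decay, V = Y·Q·ΔS·θ_c / [X·(1+k_d θ_c)] = 0.545 × 1900 × (2770 − 10.9) × 14.3 / [1850 × (1 + 0.0751 × 14.3)] = 4.09×10^7 / 3837 = 10648 m³.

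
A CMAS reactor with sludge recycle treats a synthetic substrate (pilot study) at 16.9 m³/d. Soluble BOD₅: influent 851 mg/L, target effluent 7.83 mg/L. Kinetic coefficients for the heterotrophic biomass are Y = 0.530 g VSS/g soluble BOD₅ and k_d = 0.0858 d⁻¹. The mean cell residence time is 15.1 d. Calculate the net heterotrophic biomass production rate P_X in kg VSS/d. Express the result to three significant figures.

Y_obs = Y / (1 + k_d θ_c) = 0.530 / (1 + 0.0858 × 15.1) = 0.530 / 2.296 = 0.2309.
Q·(S₀ − S) = 16.9 × (851 − 7.83) × 10⁻³ = 14.25 kg/d removed.
So the net sludge growth is P_X = 0.2309 × 14.25 = 3.290 kg VSS/d.

P_X ≈ 3.29 kg VSS/d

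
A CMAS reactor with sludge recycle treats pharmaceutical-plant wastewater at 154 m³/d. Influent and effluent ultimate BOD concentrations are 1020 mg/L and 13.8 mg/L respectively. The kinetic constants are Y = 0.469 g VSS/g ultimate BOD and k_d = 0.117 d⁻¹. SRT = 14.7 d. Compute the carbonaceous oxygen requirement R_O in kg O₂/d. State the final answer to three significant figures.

R_O ≈ 117 kg O₂/d

Observed yield with endogenous decay: Y_obs = Y / (1 + k_d·θ_c) = 0.469 / (1 + 0.117 × 14.7) = 0.469 / 2.720 = 0.1724 g VSS/g ultimate BOD.
Mass of ultimate BOD removed per day: Q(S₀ − S) = 154 × 1006 g/m³ = 155.0 kg/d.
P_X = Y_obs·Q·(S₀ − S) = 0.1724 × 155.0 = 26.72 kg VSS/d.
R_O = Q·ΔS − 1.42 P_X = 155.0 − 37.94 = 117.0 kg O₂/d.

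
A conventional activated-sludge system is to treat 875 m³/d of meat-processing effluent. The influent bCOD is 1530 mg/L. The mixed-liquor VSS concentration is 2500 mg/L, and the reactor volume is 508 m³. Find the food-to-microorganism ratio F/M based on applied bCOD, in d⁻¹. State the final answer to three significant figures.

F/M = Q·S₀ / (V·X) = 875 × 1530 / (508.0 × 2500) = 1.054 g bCOD·(g VSS·d)⁻¹.

F/M ≈ 1.05 d⁻¹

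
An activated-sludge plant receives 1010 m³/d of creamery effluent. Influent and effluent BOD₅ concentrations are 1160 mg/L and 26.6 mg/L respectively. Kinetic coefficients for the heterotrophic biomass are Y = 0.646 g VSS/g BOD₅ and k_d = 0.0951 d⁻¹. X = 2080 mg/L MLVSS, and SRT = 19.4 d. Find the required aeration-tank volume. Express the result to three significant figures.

Steady-state biomass mass balance: V·X·(1 + k_d·θ_c) = Y·Q·(S₀ − S)·θ_c, so V = 0.646 × 1010 × (1160 − 26.6) × 19.4 / [2080 × (1 + 0.0951 × 19.4)] = 1.43×10^7 / 5917 = 2424 m³.

V ≈ 2420 m³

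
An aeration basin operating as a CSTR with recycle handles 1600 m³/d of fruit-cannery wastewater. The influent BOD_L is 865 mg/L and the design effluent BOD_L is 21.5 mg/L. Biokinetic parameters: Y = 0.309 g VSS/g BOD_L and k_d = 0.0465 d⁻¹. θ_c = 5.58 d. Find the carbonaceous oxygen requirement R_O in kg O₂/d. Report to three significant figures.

R_O ≈ 879 kg O₂/d

Observed yield with endogenous decay: Y_obs = Y / (1 + k_d·θ_c) = 0.309 / (1 + 0.0465 × 5.58) = 0.309 / 1.259 = 0.2453 g VSS/g BOD_L.
ΔS = 865 − 21.5 = 843.5 mg/L, so the substrate removal rate is 1600 × 843.5/1000 = 1350 kg BOD_L/d.
Biomass synthesised: P_X = Y_obs × 1350 = 331.1 kg VSS/d.
Carbonaceous O₂ demand = substrate oxidised − cell-mass equivalent = 1350 − 1.42 × 331.1 = 879.4 kg O₂/d.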